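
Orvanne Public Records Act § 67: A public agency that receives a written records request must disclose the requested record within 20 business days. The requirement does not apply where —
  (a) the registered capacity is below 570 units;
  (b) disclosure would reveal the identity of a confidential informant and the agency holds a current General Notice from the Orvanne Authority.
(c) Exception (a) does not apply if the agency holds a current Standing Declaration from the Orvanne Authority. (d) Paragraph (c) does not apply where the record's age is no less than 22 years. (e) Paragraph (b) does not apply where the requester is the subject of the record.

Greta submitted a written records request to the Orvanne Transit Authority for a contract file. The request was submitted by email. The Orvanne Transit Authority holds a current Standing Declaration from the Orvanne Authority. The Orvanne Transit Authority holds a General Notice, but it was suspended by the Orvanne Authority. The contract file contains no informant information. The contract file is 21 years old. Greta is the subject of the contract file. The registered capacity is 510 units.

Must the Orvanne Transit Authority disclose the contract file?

Yes — the Orvanne Transit Authority must disclose the contract file.

Exception (a)'s conditions are all satisfied: the registered capacity is 510 units, below the 570 units limit. However, paragraphs (c)–(d) must be considered: (c) operates against (a): a current Standing Declaration is held. (d) does not operate here (the record's age is 21 years, short of 22 years), so (c) stands. So (a) is unavailable.
Exception (b) requires that disclosure would reveal the identity of a confidential informant; but the contract file contains no informant information, so (b) is unavailable.
No exception is made out. the Orvanne Transit Authority falls within the general rule.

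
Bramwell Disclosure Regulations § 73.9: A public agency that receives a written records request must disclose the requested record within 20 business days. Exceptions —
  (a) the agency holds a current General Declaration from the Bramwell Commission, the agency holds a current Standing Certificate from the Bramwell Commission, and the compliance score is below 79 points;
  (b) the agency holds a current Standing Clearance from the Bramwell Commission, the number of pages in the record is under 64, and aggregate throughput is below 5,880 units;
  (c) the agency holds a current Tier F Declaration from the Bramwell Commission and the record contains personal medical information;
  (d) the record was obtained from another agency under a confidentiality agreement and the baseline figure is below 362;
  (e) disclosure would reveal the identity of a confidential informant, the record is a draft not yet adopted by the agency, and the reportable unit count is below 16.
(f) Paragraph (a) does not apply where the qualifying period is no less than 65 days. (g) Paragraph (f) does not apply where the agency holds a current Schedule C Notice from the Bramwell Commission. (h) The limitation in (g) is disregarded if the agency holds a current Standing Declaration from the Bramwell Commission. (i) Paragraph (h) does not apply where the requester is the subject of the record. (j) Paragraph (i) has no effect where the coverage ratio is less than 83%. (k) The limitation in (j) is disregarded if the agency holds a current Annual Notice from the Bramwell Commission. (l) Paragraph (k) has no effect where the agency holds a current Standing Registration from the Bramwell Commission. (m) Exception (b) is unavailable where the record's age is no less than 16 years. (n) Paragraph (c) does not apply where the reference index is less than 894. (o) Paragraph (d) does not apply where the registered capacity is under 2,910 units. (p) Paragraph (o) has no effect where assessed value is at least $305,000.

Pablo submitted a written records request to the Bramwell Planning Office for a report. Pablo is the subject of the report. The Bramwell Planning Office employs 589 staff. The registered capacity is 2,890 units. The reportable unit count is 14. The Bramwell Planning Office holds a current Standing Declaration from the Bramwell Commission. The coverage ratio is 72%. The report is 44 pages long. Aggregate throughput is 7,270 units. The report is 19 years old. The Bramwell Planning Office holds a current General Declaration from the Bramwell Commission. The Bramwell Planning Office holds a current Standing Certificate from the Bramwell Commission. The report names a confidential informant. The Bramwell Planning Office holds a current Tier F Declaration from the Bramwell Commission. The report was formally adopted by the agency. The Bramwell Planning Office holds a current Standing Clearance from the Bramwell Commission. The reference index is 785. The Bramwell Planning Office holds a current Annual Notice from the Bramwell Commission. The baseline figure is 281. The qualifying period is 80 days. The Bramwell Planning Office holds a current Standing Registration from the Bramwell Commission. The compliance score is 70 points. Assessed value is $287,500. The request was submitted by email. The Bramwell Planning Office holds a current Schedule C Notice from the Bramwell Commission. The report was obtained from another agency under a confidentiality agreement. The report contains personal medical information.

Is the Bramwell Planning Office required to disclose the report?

All of (a)'s requirements are met (a current General Declaration is held; a current Standing Certificate is held; the compliance score is 70 points, below the 79 points limit). However, paragraphs (f)–(l) must be considered: (f) operates — the qualifying period is 80 days, meeting the 65 days threshold. (g) would limit (f) — a current Schedule C Notice is held — but (h) sets (g) aside: (h) applies — a current Standing Declaration is held. (i) would limit (h) — Pablo is the subject of the report — but (j) sets (i) aside: (j) is engaged — the coverage ratio is 72%, less than the 83% limit. (k) would limit (j) — a current Annual Notice is held — but (l) sets (k) aside: (l) operates against (k): a current Standing Registration is held. (a) is therefore removed.
Exception (b) requires that aggregate throughput is below 5,880 units; but aggregate throughput is 7,270 units, not below 5,880 units, so (b) is unavailable.
Exception (c) is satisfied on its face — a current Tier F Declaration is held; the report contains personal medical information. Turning to paragraph (n): (n) operates against (c): the reference index is 785, less than the 894 limit. Exception (c) does not apply.
All of (d)'s requirements are met (the report was obtained under a confidentiality agreement; the baseline figure is 281, below the 362 limit). However, paragraphs (o)–(p) must be considered: (o) is engaged — the registered capacity is 2,890 units, under the 2,910 units limit. (p), which would lift (o), is not engaged — assessed value is $287,500, short of $305,000. Exception (d) does not apply.
Exception (e) does not apply: the report has been formally adopted.
No exception applies. The general rule governs.

Yes — the Bramwell Planning Office must disclose the report.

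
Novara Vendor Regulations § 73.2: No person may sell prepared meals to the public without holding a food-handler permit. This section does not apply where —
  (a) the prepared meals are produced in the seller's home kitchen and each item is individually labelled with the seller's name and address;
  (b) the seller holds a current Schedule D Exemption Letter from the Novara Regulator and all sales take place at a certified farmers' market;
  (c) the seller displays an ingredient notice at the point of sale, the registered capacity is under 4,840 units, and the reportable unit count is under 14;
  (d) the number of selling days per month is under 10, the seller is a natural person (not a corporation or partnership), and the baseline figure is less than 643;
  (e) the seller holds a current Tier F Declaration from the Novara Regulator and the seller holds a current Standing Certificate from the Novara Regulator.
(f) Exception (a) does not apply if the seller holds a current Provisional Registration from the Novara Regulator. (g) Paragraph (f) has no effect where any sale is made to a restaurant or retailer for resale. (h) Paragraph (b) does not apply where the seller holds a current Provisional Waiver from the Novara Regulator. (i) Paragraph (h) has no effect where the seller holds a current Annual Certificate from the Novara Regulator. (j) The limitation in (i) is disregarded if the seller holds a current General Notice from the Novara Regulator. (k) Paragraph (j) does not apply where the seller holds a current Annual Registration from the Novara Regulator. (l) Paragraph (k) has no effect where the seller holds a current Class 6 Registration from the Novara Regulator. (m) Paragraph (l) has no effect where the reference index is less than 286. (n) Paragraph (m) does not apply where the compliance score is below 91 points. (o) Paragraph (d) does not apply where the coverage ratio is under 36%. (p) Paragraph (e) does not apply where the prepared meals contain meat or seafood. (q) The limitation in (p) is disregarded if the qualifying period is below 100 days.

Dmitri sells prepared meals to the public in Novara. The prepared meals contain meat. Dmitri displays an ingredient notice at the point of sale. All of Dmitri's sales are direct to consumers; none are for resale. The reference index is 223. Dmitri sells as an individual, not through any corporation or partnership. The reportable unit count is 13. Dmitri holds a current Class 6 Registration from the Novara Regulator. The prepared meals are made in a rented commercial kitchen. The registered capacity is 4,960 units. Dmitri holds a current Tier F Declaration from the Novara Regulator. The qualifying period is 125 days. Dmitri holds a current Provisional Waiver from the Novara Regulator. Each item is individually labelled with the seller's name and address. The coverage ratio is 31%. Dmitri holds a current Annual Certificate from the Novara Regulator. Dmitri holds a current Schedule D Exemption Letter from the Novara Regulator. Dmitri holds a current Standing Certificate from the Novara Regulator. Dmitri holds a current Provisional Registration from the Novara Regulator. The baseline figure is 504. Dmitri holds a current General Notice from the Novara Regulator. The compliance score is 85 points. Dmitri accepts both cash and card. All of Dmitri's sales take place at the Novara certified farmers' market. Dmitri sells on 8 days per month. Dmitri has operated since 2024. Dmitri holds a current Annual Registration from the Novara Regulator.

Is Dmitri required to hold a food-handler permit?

Exception (a) fails — the prepared meals are made in a commercial kitchen, not a home kitchen.
All of (b)'s requirements are met (a current Schedule D Exemption Letter is held; all sales are at a certified farmers' market). But: (h) operates — a current Provisional Waiver is held. (i) applies (a current Annual Certificate is held), but is set aside by (j): (j) operates against (i): a current General Notice is held. (k) would limit (j) — a current Annual Registration is held — but (l) sets (k) aside: (l) is engaged — a current Class 6 Registration is held. (m) is engaged (the reference index is 223, less than the 286 limit), but is itself disapplied by (n): (n) operates against (m): the compliance score is 85 points, below the 91 points limit. So (b) is unavailable.
Exception (c) fails — the registered capacity is 4,960 units, not under 4,840 units.
Exception (d)'s conditions are all satisfied: the number of selling days per month is 8, under the 10 limit; the seller is a natural person; the baseline figure is 504, less than the 643 limit. But: (o) operates — the coverage ratio is 31%, under the 36% limit. Exception (d) does not apply.
Exception (e) is satisfied on its face — a current Tier F Declaration is held; a current Standing Certificate is held. Turning to paragraphs (p)–(q): (p) applies — the prepared meals contain meat. (q), which would lift (p), does not operate here — the qualifying period is 125 days, not below 100 days. So (e) is unavailable.
No exception displaces § 73.2.

Yes — Dmitri must hold a food-handler permit.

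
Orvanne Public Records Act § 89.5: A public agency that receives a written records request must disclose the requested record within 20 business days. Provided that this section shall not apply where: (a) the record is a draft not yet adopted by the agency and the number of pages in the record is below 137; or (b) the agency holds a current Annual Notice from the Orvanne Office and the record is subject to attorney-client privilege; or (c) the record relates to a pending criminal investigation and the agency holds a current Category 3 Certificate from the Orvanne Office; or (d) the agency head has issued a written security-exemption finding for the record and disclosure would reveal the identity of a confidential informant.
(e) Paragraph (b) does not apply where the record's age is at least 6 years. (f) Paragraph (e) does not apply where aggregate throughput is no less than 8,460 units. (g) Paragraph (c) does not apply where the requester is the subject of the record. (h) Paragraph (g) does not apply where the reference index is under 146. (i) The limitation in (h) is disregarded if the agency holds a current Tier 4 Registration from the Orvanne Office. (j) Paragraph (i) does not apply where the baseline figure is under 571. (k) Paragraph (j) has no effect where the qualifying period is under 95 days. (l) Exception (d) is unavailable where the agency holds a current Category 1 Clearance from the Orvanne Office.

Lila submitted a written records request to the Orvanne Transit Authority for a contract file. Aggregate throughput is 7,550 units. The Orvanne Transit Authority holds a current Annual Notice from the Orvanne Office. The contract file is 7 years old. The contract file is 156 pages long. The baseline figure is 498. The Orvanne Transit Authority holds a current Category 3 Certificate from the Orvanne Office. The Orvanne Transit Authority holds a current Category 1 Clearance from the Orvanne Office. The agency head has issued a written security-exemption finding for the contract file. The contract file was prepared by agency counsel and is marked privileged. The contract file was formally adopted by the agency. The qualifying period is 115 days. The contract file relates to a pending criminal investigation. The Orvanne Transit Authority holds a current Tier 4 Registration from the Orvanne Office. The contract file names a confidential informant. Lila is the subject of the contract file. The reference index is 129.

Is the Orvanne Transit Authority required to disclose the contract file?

Exception (a) fails — the contract file has been formally adopted.
Exception (b): a current Annual Notice is held; the contract file is privileged — every condition holds. Turning to paragraphs (e)–(f): (e) operates against (b): the record's age is 7 years, meeting the 6 years threshold. (f), which would lift (e), does not operate here — aggregate throughput is 7,550 units, short of 8,460 units. So (b) is unavailable.
All of (c)'s requirements are met (the contract file relates to a pending investigation; a current Category 3 Certificate is held). Under paragraphs (g)–(k): (g) is engaged (Lila is the subject of the contract file), but yields to (h): (h) is engaged — the reference index is 129, under the 146 limit. (i) would limit (h) — a current Tier 4 Registration is held — but (j) sets (i) aside: (j) operates against (i): the baseline figure is 498, under the 571 limit. (k), which would lift (j), does not operate here — the qualifying period is 115 days, not under 95 days. So (c) applies.
Exception (d) is satisfied on its face — a written security-exemption finding has been issued; the contract file names a confidential informant. But: (l) is triggered — a current Category 1 Clearance is held. Exception (d) does not apply.

No — exception (c) applies; the Orvanne Transit Authority is not required to disclose the contract file.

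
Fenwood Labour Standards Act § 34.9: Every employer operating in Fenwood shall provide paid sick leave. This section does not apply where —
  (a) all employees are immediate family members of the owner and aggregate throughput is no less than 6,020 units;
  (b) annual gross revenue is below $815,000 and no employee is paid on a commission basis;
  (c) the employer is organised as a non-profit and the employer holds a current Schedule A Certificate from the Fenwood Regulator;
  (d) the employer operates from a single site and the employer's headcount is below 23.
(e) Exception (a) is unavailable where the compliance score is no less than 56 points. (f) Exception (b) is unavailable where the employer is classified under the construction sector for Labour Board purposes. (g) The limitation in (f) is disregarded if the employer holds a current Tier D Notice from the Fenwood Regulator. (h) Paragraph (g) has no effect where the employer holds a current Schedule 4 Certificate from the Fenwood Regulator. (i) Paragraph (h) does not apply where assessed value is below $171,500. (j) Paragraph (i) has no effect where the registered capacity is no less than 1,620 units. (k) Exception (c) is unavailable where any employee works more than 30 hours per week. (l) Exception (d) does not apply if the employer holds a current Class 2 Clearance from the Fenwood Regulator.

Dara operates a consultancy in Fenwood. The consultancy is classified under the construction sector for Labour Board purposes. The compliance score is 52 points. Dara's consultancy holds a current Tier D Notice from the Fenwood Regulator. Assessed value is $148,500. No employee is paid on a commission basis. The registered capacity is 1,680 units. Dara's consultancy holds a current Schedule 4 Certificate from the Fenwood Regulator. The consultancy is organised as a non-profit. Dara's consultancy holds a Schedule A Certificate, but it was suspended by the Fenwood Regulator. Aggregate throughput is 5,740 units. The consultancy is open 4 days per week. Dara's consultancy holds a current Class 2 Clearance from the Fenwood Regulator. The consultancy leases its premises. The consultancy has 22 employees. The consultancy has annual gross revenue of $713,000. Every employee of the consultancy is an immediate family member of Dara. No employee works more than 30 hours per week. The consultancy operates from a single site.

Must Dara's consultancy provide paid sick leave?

Yes — Dara's consultancy must provide paid sick leave.

Exception (a) requires that aggregate throughput is no less than 6,020 units; but aggregate throughput is 5,740 units, short of 6,020 units, so (a) is unavailable.
Exception (b): annual gross revenue is $713,000, below the $815,000 limit; no employee is paid on commission — every condition holds. But applying paragraphs (f)–(j): (f) applies — the consultancy is classified under the construction sector. (g) would limit (f) — a current Tier D Notice is held — but (h) sets (g) aside: (h) is engaged — a current Schedule 4 Certificate is held. (i) would limit (h) — assessed value is $148,500, below the $171,500 limit — but (j) sets (i) aside: (j) applies — the registered capacity is 1,680 units, meeting the 1,620 units threshold. So (b) is unavailable.
Exception (c) fails — the Schedule A Certificate is not current.
All of (d)'s requirements are met (the employer operates from a single site; the employer's headcount is 22, below the 23 limit). But applying paragraph (l): (l) operates against (d): a current Class 2 Clearance is held. (d) is therefore removed.
No exception is made out. Dara's consultancy falls within the general rule.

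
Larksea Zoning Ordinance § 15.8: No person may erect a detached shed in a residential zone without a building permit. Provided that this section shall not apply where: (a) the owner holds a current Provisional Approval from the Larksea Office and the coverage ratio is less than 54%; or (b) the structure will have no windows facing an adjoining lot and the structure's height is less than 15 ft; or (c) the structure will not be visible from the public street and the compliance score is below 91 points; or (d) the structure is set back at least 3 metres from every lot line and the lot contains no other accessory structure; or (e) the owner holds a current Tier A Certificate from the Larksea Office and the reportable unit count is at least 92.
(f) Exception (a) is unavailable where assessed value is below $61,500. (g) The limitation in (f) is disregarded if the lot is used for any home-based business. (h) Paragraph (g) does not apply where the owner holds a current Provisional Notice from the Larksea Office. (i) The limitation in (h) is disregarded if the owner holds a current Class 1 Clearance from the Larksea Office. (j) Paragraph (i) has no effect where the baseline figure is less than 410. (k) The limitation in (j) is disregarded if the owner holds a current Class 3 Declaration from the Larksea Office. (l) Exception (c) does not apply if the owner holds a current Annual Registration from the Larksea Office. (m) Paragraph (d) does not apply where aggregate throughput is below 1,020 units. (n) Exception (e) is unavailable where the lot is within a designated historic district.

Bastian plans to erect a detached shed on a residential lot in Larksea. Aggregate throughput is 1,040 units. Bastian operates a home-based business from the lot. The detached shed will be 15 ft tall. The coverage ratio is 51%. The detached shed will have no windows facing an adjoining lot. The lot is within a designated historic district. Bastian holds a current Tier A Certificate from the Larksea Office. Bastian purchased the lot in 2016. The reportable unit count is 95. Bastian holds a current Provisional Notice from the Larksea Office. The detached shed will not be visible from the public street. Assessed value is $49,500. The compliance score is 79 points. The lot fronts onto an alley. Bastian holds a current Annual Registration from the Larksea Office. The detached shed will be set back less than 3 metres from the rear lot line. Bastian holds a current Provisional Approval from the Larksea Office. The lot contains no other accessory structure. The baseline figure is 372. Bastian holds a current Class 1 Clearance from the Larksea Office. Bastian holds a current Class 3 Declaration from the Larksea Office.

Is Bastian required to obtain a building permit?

Exception (a): a current Provisional Approval is held; the coverage ratio is 51%, less than the 54% limit — every condition holds. Under paragraphs (f)–(k): (f) would limit (a) — assessed value is $49,500, below the $61,500 limit — but (g) sets (f) aside: (g) is engaged — a home-based business operates on the lot. (h) would limit (g) — a current Provisional Notice is held — but (i) sets (h) aside: (i) is engaged — a current Class 1 Clearance is held. (j) would limit (i) — the baseline figure is 372, less than the 410 limit — but (k) sets (j) aside: (k) is engaged — a current Class 3 Declaration is held. So (a) applies.
Exception (b) does not apply: the structure's height is 15 ft, not less than 15 ft.
Exception (c): the structure will not be visible from the street; the compliance score is 79 points, below the 91 points limit — every condition holds. But applying paragraph (l): (l) is engaged — a current Annual Registration is held. So (c) is unavailable.
Exception (d) requires that the structure is set back at least 3 metres from every lot line; but the rear setback is under 3 m, so (d) is unavailable.
All of (e)'s requirements are met (a current Tier A Certificate is held; the reportable unit count is 95, meeting the 92 threshold). Turning to paragraph (n): (n) operates against (e): the lot is in a historic district. (e) is therefore removed.

No — exception (a) applies; Bastian does not need a building permit.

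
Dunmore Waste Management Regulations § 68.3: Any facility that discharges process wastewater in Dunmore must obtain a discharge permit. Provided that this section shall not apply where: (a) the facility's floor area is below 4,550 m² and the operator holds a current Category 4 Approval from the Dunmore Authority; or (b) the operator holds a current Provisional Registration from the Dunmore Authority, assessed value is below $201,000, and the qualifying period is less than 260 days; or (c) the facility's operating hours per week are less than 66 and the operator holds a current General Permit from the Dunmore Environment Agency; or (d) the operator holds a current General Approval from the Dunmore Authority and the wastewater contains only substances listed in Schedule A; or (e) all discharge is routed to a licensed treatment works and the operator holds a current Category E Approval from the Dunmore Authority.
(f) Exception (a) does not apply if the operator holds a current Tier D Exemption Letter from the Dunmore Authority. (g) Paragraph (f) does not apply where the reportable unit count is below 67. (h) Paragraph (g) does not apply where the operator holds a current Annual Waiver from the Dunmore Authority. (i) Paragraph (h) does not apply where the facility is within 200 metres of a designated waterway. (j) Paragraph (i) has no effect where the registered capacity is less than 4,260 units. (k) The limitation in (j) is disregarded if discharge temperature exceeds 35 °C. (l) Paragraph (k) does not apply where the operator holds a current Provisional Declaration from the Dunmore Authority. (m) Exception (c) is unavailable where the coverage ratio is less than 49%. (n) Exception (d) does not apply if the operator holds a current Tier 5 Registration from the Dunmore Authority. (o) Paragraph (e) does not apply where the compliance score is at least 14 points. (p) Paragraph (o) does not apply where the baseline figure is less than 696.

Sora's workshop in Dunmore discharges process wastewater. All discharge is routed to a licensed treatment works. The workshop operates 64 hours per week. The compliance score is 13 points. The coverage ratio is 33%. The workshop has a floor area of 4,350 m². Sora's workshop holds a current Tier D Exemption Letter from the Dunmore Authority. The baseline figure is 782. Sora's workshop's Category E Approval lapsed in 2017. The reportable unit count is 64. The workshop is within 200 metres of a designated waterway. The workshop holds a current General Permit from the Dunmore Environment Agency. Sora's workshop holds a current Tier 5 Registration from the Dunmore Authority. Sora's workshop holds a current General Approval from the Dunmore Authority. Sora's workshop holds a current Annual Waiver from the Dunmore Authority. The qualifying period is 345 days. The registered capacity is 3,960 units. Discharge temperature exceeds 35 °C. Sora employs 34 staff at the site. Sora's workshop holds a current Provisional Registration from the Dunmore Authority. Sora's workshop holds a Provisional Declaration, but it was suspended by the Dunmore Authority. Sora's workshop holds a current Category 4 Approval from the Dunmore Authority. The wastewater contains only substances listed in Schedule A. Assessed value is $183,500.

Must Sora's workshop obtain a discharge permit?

Exception (a)'s conditions are all satisfied: the facility's floor area is 4,350 m², below the 4,550 m² limit; a current Category 4 Approval is held. Applying paragraphs (f)–(l): (f) is engaged (a current Tier D Exemption Letter is held), but is overridden by (g): (g) operates against (f): the reportable unit count is 64, below the 67 limit. (h) is engaged (a current Annual Waiver is held), but is set aside by (i): (i) is triggered — the workshop is within 200 m of a designated waterway. (j) would limit (i) — the registered capacity is 3,960 units, less than the 4,260 units limit — but (k) sets (j) aside: (k) operates against (j): discharge temperature exceeds 35 °C. (l) is inapplicable (there is no Provisional Declaration in force), so (k) stands. So (a) applies.
Exception (b) fails — the qualifying period is 345 days, not less than 260 days.
Exception (c): the facility's operating hours per week are 64, less than the 66 limit; a current General Permit is held — every condition holds. But applying paragraph (m): (m) operates against (c): the coverage ratio is 33%, less than the 49% limit. Exception (c) does not apply.
Exception (d)'s conditions are all satisfied: a current General Approval is held; the wastewater is Schedule-A-only. Turning to paragraph (n): (n) operates against (d): a current Tier 5 Registration is held. (d) is therefore removed.
Exception (e) requires that the operator holds a current Category E Approval from the Dunmore Authority; but no current Category E Approval is held, so (e) is unavailable.

No — exception (a) applies; Sora's workshop is not required to obtain a discharge permit.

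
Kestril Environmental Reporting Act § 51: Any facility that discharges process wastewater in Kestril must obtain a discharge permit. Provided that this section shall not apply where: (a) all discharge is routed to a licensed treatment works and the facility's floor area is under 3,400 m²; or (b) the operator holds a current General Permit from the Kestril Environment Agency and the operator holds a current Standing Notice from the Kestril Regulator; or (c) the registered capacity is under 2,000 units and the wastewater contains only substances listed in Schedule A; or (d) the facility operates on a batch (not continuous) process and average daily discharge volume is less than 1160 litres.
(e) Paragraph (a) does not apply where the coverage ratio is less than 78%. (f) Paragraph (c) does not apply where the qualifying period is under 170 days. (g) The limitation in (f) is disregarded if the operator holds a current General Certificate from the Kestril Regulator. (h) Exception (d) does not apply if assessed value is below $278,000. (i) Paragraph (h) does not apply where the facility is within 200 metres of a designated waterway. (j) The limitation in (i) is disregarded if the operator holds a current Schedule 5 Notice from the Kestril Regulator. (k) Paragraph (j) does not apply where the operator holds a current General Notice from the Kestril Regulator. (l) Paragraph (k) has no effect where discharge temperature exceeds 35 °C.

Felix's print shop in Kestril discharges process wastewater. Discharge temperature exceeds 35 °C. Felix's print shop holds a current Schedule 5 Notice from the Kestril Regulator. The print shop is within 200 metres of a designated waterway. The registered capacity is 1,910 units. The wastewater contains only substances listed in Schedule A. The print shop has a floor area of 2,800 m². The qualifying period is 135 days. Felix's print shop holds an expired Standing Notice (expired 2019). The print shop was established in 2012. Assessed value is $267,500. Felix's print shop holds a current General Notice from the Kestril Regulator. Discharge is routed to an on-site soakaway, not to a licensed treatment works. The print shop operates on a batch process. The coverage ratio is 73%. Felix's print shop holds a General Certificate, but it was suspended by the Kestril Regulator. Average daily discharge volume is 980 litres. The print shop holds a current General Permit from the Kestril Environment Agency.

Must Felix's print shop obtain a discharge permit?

Yes — Felix's print shop must obtain a discharge permit.

Exception (a) requires that all discharge is routed to a licensed treatment works; but discharge is not routed to a licensed treatment works, so (a) is unavailable.
Exception (b) requires that the operator holds a current Standing Notice from the Kestril Regulator; but there is no Standing Notice in force, so (b) is unavailable.
Exception (c)'s conditions are all satisfied: the registered capacity is 1,910 units, under the 2,000 units limit; the wastewater is Schedule-A-only. Turning to paragraphs (f)–(g): (f) operates against (c): the qualifying period is 135 days, under the 170 days limit. (g), which would lift (f), is not triggered — no current General Certificate is held. So (c) is unavailable.
All of (d)'s requirements are met (the facility operates on a batch process; average daily discharge volume is 980 litres, less than the 1160 litres limit). However, paragraphs (h)–(l) must be considered: (h) is engaged — assessed value is $267,500, below the $278,000 limit. (i) would limit (h) — the print shop is within 200 m of a designated waterway — but (j) sets (i) aside: (j) applies — a current Schedule 5 Notice is held. (k) is engaged (a current General Notice is held), but is itself disapplied by (l): (l) operates against (k): discharge temperature exceeds 35 °C. Exception (d) does not apply.
No exception applies. The general rule governs.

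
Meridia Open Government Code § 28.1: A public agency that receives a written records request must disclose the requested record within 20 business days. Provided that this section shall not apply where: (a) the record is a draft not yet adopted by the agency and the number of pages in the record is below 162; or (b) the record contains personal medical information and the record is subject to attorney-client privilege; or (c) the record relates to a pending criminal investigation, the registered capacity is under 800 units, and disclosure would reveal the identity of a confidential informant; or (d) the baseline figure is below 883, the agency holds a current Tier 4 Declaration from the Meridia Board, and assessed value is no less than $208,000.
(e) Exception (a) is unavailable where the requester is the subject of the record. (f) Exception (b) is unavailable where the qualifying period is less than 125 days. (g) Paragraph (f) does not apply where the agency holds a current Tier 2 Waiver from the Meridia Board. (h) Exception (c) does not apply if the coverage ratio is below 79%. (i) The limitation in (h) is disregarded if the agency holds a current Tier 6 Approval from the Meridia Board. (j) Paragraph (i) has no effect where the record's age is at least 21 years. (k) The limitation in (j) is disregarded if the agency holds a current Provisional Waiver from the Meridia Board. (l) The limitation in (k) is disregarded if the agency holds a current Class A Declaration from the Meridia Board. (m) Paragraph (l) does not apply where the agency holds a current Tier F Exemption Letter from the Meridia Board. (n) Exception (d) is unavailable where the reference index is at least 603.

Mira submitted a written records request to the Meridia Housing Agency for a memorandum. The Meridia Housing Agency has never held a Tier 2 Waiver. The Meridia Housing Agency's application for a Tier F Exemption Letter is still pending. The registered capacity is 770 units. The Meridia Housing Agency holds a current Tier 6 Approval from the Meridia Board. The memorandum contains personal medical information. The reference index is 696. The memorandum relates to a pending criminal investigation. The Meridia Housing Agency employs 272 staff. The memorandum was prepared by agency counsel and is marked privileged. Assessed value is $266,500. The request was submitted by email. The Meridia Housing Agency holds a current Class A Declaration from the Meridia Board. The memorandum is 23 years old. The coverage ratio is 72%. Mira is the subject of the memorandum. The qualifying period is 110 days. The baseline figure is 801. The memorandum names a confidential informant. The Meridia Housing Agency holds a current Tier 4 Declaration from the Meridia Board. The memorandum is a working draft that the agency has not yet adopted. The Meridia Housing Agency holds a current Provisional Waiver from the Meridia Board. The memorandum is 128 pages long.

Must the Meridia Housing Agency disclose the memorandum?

Yes — the Meridia Housing Agency must disclose the memorandum.

All of (a)'s requirements are met (the memorandum is an unadopted draft; the number of pages in the record is 128, below the 162 limit). But: (e) applies — Mira is the subject of the memorandum. Exception (a) does not apply.
Exception (b): the memorandum contains personal medical information; the memorandum is privileged — every condition holds. However, paragraphs (f)–(g) must be considered: (f) operates against (b): the qualifying period is 110 days, less than the 125 days limit. (g) is inapplicable (no current Tier 2 Waiver is held), so (f) stands. Exception (b) does not apply.
Exception (c)'s conditions are all satisfied: the memorandum relates to a pending investigation; the registered capacity is 770 units, under the 800 units limit; the memorandum names a confidential informant. But applying paragraphs (h)–(m): (h) is engaged — the coverage ratio is 72%, below the 79% limit. (i) would limit (h) — a current Tier 6 Approval is held — but (j) sets (i) aside: (j) operates against (i): the record's age is 23 years, meeting the 21 years threshold. (k) is triggered (a current Provisional Waiver is held), but is overridden by (l): (l) operates — a current Class A Declaration is held. (m) is not triggered (the Tier F Exemption Letter is not current), so (l) stands. (c) is therefore removed.
Exception (d)'s conditions are all satisfied: the baseline figure is 801, below the 883 limit; a current Tier 4 Declaration is held; assessed value is $266,500, meeting the $208,000 threshold. Turning to paragraph (n): (n) applies — the reference index is 696, meeting the 603 threshold. (d) is therefore removed.
None of the exceptions is available; § 28.1 applies in full.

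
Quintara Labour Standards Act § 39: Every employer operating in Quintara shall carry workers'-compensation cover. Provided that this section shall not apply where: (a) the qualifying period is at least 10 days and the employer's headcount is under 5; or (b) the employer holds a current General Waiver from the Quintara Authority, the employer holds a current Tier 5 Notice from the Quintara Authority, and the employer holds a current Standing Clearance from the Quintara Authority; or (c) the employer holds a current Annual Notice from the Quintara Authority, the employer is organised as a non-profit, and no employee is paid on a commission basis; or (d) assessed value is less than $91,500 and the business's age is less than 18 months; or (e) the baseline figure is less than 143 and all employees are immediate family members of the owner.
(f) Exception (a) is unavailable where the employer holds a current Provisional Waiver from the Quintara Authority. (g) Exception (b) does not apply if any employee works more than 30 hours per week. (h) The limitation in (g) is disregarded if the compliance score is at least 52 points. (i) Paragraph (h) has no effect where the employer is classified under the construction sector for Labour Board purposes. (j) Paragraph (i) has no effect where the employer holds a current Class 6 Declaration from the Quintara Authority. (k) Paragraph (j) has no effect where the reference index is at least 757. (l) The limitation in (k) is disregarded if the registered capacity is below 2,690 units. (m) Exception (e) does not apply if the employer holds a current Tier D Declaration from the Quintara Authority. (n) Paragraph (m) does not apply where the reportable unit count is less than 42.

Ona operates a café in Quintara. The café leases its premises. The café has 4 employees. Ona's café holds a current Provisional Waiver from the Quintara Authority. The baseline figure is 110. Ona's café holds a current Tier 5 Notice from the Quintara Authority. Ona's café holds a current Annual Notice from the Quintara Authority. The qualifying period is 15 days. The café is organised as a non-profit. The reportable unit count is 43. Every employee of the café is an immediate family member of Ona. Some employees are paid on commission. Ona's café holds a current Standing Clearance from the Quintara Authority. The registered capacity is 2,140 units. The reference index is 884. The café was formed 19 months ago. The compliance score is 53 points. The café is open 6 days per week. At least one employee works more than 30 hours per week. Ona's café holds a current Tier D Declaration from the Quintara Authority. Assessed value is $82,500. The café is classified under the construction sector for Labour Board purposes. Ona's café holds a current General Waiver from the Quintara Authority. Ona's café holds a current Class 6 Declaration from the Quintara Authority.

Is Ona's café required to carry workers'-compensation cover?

All of (a)'s requirements are met (the qualifying period is 15 days, meeting the 10 days threshold; the employer's headcount is 4, under the 5 limit). Turning to paragraph (f): (f) is triggered — a current Provisional Waiver is held. Exception (a) does not apply.
Exception (b): a current General Waiver is held; a current Tier 5 Notice is held; a current Standing Clearance is held — every condition holds. Applying paragraphs (g)–(l): (g) would limit (b) — at least one employee exceeds 30 hours/week — but (h) sets (g) aside: (h) operates against (g): the compliance score is 53 points, meeting the 52 points threshold. (i) applies (the café is classified under the construction sector), but yields to (j): (j) is engaged — a current Class 6 Declaration is held. (k) is engaged (the reference index is 884, meeting the 757 threshold), but yields to (l): (l) operates against (k): the registered capacity is 2,140 units, below the 2,690 units limit. Exception (b) stands.
Exception (c) does not apply: some employees are paid on commission.
Exception (d) requires that the business's age is less than 18 months; but the business's age is 19 months, not less than 18 months, so (d) is unavailable.
Exception (e): the baseline figure is 110, less than the 143 limit; every employee is an immediate family member — every condition holds. But: (m) operates against (e): a current Tier D Declaration is held. (n), which would lift (m), is inapplicable — the reportable unit count is 43, not less than 42. So (e) is unavailable.

No — exception (b) applies; Ona's café is not required to carry workers'-compensation cover.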